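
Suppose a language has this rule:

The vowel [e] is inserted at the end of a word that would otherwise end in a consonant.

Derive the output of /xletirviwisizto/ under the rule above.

xletirviwisizto

No segment of /xletirviwisizto/ meets the structural description of the rule, so the form surfaces unchanged.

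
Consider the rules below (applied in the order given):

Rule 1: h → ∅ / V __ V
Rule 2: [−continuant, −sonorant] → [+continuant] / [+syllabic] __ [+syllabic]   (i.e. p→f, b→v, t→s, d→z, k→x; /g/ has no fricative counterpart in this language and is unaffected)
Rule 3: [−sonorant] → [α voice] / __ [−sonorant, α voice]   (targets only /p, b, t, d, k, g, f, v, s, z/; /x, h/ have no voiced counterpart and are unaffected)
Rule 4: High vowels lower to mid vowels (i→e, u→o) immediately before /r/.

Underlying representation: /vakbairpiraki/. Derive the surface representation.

Rule 1 (intervocalic h-deletion): no segment meets the environment; /vakbairpiraki/ is unchanged.
Rule 2 (intervocalic spirantization): /k/ is a stop between vowels /a/ and /i/, so it spirantizes to the fricative [x]. /vakbairpiraki/ → vakbairpiraxi.
Rule 3 (regressive voicing assimilation): /k/ precedes the voiced obstruent /b/, so it voices to [g] by assimilation. /vakbairpiraxi/ → vagbairpiraxi.
Rule 4 (pre-rhotic lowering): /i/ is a high vowel immediately before /r/, so it lowers to [e]. /i/ is a high vowel immediately before /r/, so it lowers to [e]. /vagbairpiraxi/ → vagbaerperaxi.

vagbaerperaxi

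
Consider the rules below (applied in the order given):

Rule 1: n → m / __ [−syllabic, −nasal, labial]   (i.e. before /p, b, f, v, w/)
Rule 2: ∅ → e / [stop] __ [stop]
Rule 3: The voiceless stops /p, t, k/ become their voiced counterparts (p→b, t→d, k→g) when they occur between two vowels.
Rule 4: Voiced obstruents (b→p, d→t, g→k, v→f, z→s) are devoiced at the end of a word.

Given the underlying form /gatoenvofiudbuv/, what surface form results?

gadoemvofiudebuf

Rule 1 (nasal place assimilation): /n/ precedes the labial consonant /v/, so it assimilates in place to [m]. /gatoenvofiudbuv/ → gatoemvofiudbuv.
Rule 2 (stop-cluster e-epenthesis): /d/ and /b/ form a stop–stop cluster, so [e] is inserted between them. /gatoemvofiudbuv/ → gatoemvofiudebuv.
Rule 3 (intervocalic voicing): /t/ is a voiceless stop between vowels /a/ and /o/, so it voices to [d]. /gatoemvofiudebuv/ → gadoemvofiudebuv.
Rule 4 (final devoicing): /v/ is a voiced obstruent in word-final position, so it devoices to [f]. /gadoemvofiudebuv/ → gadoemvofiudebuf.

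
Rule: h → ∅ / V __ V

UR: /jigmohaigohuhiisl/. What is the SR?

/h/ occurs between vowels /o/ and /a/, so it deletes.
/h/ occurs between vowels /o/ and /u/, so it deletes.
/h/ occurs between vowels /u/ and /i/, so it deletes.
Surface form: [jigmoaigouiisl].

jigmoaigouiisl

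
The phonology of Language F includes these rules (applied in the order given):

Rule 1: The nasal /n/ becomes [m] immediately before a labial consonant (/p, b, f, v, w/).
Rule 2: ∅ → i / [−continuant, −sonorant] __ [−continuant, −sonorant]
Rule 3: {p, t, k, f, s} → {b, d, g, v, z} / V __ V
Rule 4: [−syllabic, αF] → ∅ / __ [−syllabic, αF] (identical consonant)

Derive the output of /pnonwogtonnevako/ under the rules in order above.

pnomwogidonevago

Rule 1 (nasal place assimilation): /n/ precedes the labial consonant /w/, so it assimilates in place to [m]. /pnonwogtonnevako/ → pnomwogtonnevako.
Rule 2 (stop-cluster i-epenthesis): /g/ and /t/ form a stop–stop cluster, so [i] is inserted between them. /pnomwogtonnevako/ → pnomwogitonnevako.
Rule 3 (intervocalic voicing): /t/ is a voiceless obstruent between vowels /i/ and /o/, so it voices to [d]. /k/ is a voiceless obstruent between vowels /a/ and /o/, so it voices to [g]. /pnomwogitonnevako/ → pnomwogidonnevago.
Rule 4 (degemination): /nn/ is a geminate; the first /n/ deletes. /pnomwogidonnevago/ → pnomwogidonevago.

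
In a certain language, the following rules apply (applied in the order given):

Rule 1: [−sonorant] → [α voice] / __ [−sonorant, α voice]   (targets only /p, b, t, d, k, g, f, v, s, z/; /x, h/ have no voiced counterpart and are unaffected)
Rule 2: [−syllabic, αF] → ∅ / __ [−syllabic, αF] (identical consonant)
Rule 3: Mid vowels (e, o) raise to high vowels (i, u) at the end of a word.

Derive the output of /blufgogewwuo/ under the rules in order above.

Rule 1 (regressive voicing assimilation): /f/ precedes the voiced obstruent /g/, so it voices to [v] by assimilation. /blufgogewwuo/ → bluvgogewwuo.
Rule 2 (degemination): /ww/ is a geminate; the first /w/ deletes. /bluvgogewwuo/ → bluvgogewuo.
Rule 3 (final vowel raising): /o/ is a mid vowel in word-final position, so it raises to [u]. /bluvgogewuo/ → bluvgogewuu.

bluvgogewuu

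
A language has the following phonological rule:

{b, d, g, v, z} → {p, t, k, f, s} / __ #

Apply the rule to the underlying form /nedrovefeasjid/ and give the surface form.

/d/ is a voiced obstruent in word-final position, so it devoices to [t].
The other instances of /d/, /v/ do not occur in the required environment and remain unchanged.
Surface form: [nedrovefeasjit].

nedrovefeasjit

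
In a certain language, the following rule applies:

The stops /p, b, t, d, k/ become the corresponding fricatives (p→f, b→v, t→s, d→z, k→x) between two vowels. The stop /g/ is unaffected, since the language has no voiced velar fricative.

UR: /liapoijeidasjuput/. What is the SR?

Scanning /liapoijeidasjuput/: /p/ is a stop between vowels /a/ and /o/, so it spirantizes to the fricative [f]; /d/ is a stop between vowels /i/ and /a/, so it spirantizes to the fricative [z]; /p/ is a stop between vowels /u/ and /u/, so it spirantizes to the fricative [f]; /t/ at position 17 is not in the conditioning environment.
Result: [liafoijeizasjufut].

liafoijeizasjufut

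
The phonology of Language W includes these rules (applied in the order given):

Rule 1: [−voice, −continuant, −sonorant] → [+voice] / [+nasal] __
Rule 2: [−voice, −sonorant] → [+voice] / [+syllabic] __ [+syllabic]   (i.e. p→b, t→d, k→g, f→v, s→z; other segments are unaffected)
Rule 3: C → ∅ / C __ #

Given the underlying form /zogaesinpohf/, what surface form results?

Rule 1 (post-nasal voicing): /p/ is a voiceless stop immediately after the nasal /n/, so it voices to [b]. /zogaesinpohf/ → zogaesinbohf.
Rule 2 (intervocalic voicing): /s/ is a voiceless obstruent between vowels /e/ and /i/, so it voices to [z]. /zogaesinbohf/ → zogaezinbohf.
Rule 3 (final cluster simplification): /f/ is the second consonant of a word-final cluster /hf/, so it deletes. /zogaezinbohf/ → zogaezinboh.

zogaezinboh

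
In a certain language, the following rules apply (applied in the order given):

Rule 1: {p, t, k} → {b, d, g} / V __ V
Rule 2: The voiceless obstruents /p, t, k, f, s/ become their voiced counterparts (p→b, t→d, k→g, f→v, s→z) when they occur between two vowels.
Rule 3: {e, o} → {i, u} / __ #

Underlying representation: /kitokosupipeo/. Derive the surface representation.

Rule 1 (intervocalic voicing): /t/ is a voiceless stop between vowels /i/ and /o/, so it voices to [d]. /k/ is a voiceless stop between vowels /o/ and /o/, so it voices to [g]. /p/ is a voiceless stop between vowels /u/ and /i/, so it voices to [b]. /p/ is a voiceless stop between vowels /i/ and /e/, so it voices to [b]. /kitokosupipeo/ → kidogosubibeo.
Rule 2 (intervocalic voicing): /s/ is a voiceless obstruent between vowels /o/ and /u/, so it voices to [z]. /kidogosubibeo/ → kidogozubibeo.
Rule 3 (final vowel raising): /o/ is a mid vowel in word-final position, so it raises to [u]. /kidogozubibeo/ → kidogozubibeu.

kidogozubibeu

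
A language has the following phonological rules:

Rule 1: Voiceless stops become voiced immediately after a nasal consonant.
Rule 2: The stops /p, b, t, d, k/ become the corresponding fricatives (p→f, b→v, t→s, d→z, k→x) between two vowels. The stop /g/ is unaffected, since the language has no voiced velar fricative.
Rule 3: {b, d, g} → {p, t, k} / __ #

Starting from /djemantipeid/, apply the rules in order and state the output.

djemandifeit

Rule 1 (post-nasal voicing): /t/ is a voiceless stop immediately after the nasal /n/, so it voices to [d]. /djemantipeid/ → djemandipeid.
Rule 2 (intervocalic spirantization): /p/ is a stop between vowels /i/ and /e/, so it spirantizes to the fricative [f]. /djemandipeid/ → djemandifeid.
Rule 3 (final devoicing): /d/ is a voiced stop in word-final position, so it devoices to [t]. /djemandifeid/ → djemandifeit.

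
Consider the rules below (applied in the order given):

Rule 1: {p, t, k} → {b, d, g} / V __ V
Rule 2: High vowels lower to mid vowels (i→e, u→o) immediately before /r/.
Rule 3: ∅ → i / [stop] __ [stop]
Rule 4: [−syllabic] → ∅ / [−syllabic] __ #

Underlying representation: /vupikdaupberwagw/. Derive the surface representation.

vubikidaupiberwag

Rule 1 (intervocalic voicing): /p/ is a voiceless stop between vowels /u/ and /i/, so it voices to [b]. /vupikdaupberwagw/ → vubikdaupberwagw.
Rule 2 (pre-rhotic lowering): no segment meets the environment; /vubikdaupberwagw/ is unchanged.
Rule 3 (stop-cluster i-epenthesis): /k/ and /d/ form a stop–stop cluster, so [i] is inserted between them. /p/ and /b/ form a stop–stop cluster, so [i] is inserted between them. /vubikdaupberwagw/ → vubikidaupiberwagw.
Rule 4 (final cluster simplification): /w/ is the second consonant of a word-final cluster /gw/, so it deletes. /vubikidaupiberwagw/ → vubikidaupiberwag.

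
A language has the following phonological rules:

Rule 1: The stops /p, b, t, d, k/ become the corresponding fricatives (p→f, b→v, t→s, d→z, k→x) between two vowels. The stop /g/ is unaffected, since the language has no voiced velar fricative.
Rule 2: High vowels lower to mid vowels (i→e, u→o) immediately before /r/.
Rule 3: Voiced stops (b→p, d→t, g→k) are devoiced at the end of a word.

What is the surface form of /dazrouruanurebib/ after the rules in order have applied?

Rule 1 (intervocalic spirantization): /b/ is a stop between vowels /e/ and /i/, so it spirantizes to the fricative [v]. /dazrouruanurebib/ → dazrouruanurevib.
Rule 2 (pre-rhotic lowering): /u/ is a high vowel immediately before /r/, so it lowers to [o]. /u/ is a high vowel immediately before /r/, so it lowers to [o]. /dazrouruanurevib/ → dazrooruanorevib.
Rule 3 (final devoicing): /b/ is a voiced stop in word-final position, so it devoices to [p]. /dazrooruanorevib/ → dazrooruanorevip.

dazrooruanorevip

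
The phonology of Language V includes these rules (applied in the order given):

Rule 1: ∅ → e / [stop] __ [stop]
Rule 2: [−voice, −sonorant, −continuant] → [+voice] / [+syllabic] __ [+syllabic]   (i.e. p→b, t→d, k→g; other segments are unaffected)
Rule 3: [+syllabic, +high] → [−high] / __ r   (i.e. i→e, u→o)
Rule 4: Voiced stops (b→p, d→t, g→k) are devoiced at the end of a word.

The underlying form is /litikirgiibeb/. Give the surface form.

Rule 1 (stop-cluster e-epenthesis): no segment meets the environment; /litikirgiibeb/ is unchanged.
Rule 2 (intervocalic voicing): /t/ is a voiceless stop between vowels /i/ and /i/, so it voices to [d]. /k/ is a voiceless stop between vowels /i/ and /i/, so it voices to [g]. /litikirgiibeb/ → lidigirgiibeb.
Rule 3 (pre-rhotic lowering): /i/ is a high vowel immediately before /r/, so it lowers to [e]. /lidigirgiibeb/ → lidigergiibeb.
Rule 4 (final devoicing): /b/ is a voiced stop in word-final position, so it devoices to [p]. /lidigergiibeb/ → lidigergiibep.

lidigergiibep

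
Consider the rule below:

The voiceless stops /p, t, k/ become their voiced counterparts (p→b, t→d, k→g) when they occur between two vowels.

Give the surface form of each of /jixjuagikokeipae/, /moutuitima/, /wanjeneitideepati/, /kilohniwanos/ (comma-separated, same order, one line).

jixjuagigogeibae, mouduidima, wanjeneidideebadi, kilohniwanos

/jixjuagikokeipae/: /k/ is a voiceless stop between vowels /i/ and /o/, so it voices to [g]. /k/ is a voiceless stop between vowels /o/ and /e/, so it voices to [g]. /p/ is a voiceless stop between vowels /i/ and /a/, so it voices to [b]. → [jixjuagigogeibae].
/moutuitima/: /t/ is a voiceless stop between vowels /u/ and /u/, so it voices to [d]. /t/ is a voiceless stop between vowels /i/ and /i/, so it voices to [d]. → [mouduidima].
/wanjeneitideepati/: /t/ is a voiceless stop between vowels /i/ and /i/, so it voices to [d]. /p/ is a voiceless stop between vowels /e/ and /a/, so it voices to [b]. /t/ is a voiceless stop between vowels /a/ and /i/, so it voices to [d]. → [wanjeneidideebadi].
/kilohniwanos/: the rule's environment is not met; surfaces unchanged as [kilohniwanos].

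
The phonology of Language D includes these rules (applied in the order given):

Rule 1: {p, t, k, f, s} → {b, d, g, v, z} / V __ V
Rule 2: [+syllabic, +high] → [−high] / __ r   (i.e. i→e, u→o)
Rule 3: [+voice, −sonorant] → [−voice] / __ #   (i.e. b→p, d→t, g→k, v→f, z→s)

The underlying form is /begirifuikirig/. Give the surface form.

begerivuigerik

Rule 1 (intervocalic voicing): /f/ is a voiceless obstruent between vowels /i/ and /u/, so it voices to [v]. /k/ is a voiceless obstruent between vowels /i/ and /i/, so it voices to [g]. /begirifuikirig/ → begirivuigirig.
Rule 2 (pre-rhotic lowering): /i/ is a high vowel immediately before /r/, so it lowers to [e]. /i/ is a high vowel immediately before /r/, so it lowers to [e]. /begirivuigirig/ → begerivuigerig.
Rule 3 (final devoicing): /g/ is a voiced obstruent in word-final position, so it devoices to [k]. /begerivuigerig/ → begerivuigerik.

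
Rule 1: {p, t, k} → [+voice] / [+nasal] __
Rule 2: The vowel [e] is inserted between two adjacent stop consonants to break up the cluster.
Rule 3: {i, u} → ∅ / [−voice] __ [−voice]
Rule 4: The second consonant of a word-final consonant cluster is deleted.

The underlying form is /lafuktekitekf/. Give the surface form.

Rule 1 (post-nasal voicing): no segment meets the environment; /lafuktekitekf/ is unchanged.
Rule 2 (stop-cluster e-epenthesis): /k/ and /t/ form a stop–stop cluster, so [e] is inserted between them. /lafuktekitekf/ → lafuketekitekf.
Rule 3 (high vowel syncope): /u/ is a high vowel flanked by voiceless consonants /f/ and /k/, so it deletes. /i/ is a high vowel flanked by voiceless consonants /k/ and /t/, so it deletes. /lafuketekitekf/ → lafketektekf.
Rule 4 (final cluster simplification): /f/ is the second consonant of a word-final cluster /kf/, so it deletes. /lafketektekf/ → lafketektek.

lafketektek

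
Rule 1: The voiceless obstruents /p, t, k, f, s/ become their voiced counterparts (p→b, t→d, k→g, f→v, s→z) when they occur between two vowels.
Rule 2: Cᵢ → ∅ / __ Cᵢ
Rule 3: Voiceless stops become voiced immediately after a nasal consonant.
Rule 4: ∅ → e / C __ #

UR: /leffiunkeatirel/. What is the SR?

Rule 1 (intervocalic voicing): /t/ is a voiceless obstruent between vowels /a/ and /i/, so it voices to [d]. /leffiunkeatirel/ → leffiunkeadirel.
Rule 2 (degemination): /ff/ is a geminate; the first /f/ deletes. /leffiunkeadirel/ → lefiunkeadirel.
Rule 3 (post-nasal voicing): /k/ is a voiceless stop immediately after the nasal /n/, so it voices to [g]. /lefiunkeadirel/ → lefiungeadirel.
Rule 4 (final e-epenthesis): the form ends in the consonant /l/, so [e] is inserted word-finally. /lefiungeadirel/ → lefiungeadirele.

lefiungeadirele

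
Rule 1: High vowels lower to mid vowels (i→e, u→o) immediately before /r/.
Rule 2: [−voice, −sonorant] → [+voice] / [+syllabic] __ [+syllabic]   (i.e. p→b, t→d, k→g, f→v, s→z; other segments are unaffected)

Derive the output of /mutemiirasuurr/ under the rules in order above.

Rule 1 (pre-rhotic lowering): /i/ is a high vowel immediately before /r/, so it lowers to [e]. /u/ is a high vowel immediately before /r/, so it lowers to [o]. /mutemiirasuurr/ → mutemierasuorr.
Rule 2 (intervocalic voicing): /t/ is a voiceless obstruent between vowels /u/ and /e/, so it voices to [d]. /s/ is a voiceless obstruent between vowels /a/ and /u/, so it voices to [z]. /mutemierasuorr/ → mudemierazuorr.

mudemierazuorr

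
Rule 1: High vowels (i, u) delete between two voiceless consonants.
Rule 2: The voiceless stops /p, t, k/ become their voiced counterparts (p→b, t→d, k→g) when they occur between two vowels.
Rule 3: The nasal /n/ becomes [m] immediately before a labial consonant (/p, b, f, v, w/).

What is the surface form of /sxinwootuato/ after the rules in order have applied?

Rule 1 (high vowel syncope): no segment meets the environment; /sxinwootuato/ is unchanged.
Rule 2 (intervocalic voicing): /t/ is a voiceless stop between vowels /o/ and /u/, so it voices to [d]. /t/ is a voiceless stop between vowels /a/ and /o/, so it voices to [d]. /sxinwootuato/ → sxinwooduado.
Rule 3 (nasal place assimilation): /n/ precedes the labial consonant /w/, so it assimilates in place to [m]. /sxinwooduado/ → sximwooduado.

sximwooduado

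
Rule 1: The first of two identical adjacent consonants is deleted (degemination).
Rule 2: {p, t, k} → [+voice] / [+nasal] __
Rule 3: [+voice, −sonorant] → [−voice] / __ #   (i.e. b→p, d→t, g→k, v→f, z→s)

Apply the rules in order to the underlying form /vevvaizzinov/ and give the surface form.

vevaizinof

Rule 1 (degemination): /vv/ is a geminate; the first /v/ deletes. /zz/ is a geminate; the first /z/ deletes. /vevvaizzinov/ → vevaizinov.
Rule 2 (post-nasal voicing): no segment meets the environment; /vevaizinov/ is unchanged.
Rule 3 (final devoicing): /v/ is a voiced obstruent in word-final position, so it devoices to [f]. /vevaizinov/ → vevaizinof.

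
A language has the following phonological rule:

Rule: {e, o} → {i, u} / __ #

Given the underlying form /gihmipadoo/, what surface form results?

gihmipadou

Scanning /gihmipadoo/: /o/ at position 9 is not in the conditioning environment; /o/ is a mid vowel in word-final position, so it raises to [u].
Result: [gihmipadou].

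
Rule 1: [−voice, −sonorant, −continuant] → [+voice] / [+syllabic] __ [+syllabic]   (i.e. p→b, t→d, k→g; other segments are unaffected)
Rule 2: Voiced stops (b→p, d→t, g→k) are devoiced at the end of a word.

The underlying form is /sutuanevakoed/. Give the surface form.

Rule 1 (intervocalic voicing): /t/ is a voiceless stop between vowels /u/ and /u/, so it voices to [d]. /k/ is a voiceless stop between vowels /a/ and /o/, so it voices to [g]. /sutuanevakoed/ → suduanevagoed.
Rule 2 (final devoicing): /d/ is a voiced stop in word-final position, so it devoices to [t]. /suduanevagoed/ → suduanevagoet.

suduanevagoet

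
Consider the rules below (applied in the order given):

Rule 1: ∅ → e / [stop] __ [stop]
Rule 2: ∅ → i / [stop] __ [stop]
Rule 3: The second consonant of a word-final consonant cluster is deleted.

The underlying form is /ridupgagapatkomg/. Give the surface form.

Rule 1 (stop-cluster e-epenthesis): /p/ and /g/ form a stop–stop cluster, so [e] is inserted between them. /t/ and /k/ form a stop–stop cluster, so [e] is inserted between them. /ridupgagapatkomg/ → ridupegagapatekomg.
Rule 2 (stop-cluster i-epenthesis): no segment meets the environment; /ridupegagapatekomg/ is unchanged.
Rule 3 (final cluster simplification): /g/ is the second consonant of a word-final cluster /mg/, so it deletes. /ridupegagapatekomg/ → ridupegagapatekom.

ridupegagapatekom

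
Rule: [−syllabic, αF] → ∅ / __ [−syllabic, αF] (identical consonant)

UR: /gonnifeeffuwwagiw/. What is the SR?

gonifeefuwagiw

/nn/ is a geminate; the first /n/ deletes.
/ff/ is a geminate; the first /f/ deletes.
/ww/ is a geminate; the first /w/ deletes.
The other instances of /g/, /n/, /f/, /w/ do not occur in the required environment and remain unchanged.
Surface form: [gonifeefuwagiw].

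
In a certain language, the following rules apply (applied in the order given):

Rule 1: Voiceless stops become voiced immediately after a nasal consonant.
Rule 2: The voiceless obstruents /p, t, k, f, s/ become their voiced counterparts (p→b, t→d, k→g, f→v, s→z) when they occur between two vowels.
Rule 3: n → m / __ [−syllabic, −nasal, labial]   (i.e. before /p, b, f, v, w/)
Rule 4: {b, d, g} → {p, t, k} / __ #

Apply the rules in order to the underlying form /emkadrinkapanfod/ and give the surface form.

Rule 1 (post-nasal voicing): /k/ is a voiceless stop immediately after the nasal /m/, so it voices to [g]. /k/ is a voiceless stop immediately after the nasal /n/, so it voices to [g]. /emkadrinkapanfod/ → emgadringapanfod.
Rule 2 (intervocalic voicing): /p/ is a voiceless obstruent between vowels /a/ and /a/, so it voices to [b]. /emgadringapanfod/ → emgadringabanfod.
Rule 3 (nasal place assimilation): /n/ precedes the labial consonant /f/, so it assimilates in place to [m]. /emgadringabanfod/ → emgadringabamfod.
Rule 4 (final devoicing): /d/ is a voiced stop in word-final position, so it devoices to [t]. /emgadringabamfod/ → emgadringabamfot.

emgadringabamfot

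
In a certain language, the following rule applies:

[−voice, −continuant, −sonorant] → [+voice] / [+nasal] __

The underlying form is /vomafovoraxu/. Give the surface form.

vomafovoraxu

No segment of /vomafovoraxu/ meets the structural description of the rule, so the form surfaces unchanged.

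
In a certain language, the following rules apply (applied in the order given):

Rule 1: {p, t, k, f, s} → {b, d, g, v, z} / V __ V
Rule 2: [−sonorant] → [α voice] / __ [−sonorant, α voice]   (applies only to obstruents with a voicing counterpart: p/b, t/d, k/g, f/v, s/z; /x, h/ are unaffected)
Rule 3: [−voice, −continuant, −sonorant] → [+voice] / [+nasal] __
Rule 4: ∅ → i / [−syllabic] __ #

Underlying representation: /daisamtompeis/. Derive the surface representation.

Rule 1 (intervocalic voicing): /s/ is a voiceless obstruent between vowels /i/ and /a/, so it voices to [z]. /daisamtompeis/ → daizamtompeis.
Rule 2 (regressive voicing assimilation): no segment meets the environment; /daizamtompeis/ is unchanged.
Rule 3 (post-nasal voicing): /t/ is a voiceless stop immediately after the nasal /m/, so it voices to [d]. /p/ is a voiceless stop immediately after the nasal /m/, so it voices to [b]. /daizamtompeis/ → daizamdombeis.
Rule 4 (final i-epenthesis): the form ends in the consonant /s/, so [i] is inserted word-finally. /daizamdombeis/ → daizamdombeisi.

daizamdombeisi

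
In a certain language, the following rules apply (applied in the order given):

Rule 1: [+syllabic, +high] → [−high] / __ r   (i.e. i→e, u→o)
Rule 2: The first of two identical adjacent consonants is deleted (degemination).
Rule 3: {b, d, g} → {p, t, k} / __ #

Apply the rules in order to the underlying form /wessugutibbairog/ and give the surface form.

Rule 1 (pre-rhotic lowering): /i/ is a high vowel immediately before /r/, so it lowers to [e]. /wessugutibbairog/ → wessugutibbaerog.
Rule 2 (degemination): /ss/ is a geminate; the first /s/ deletes. /bb/ is a geminate; the first /b/ deletes. /wessugutibbaerog/ → wesugutibaerog.
Rule 3 (final devoicing): /g/ is a voiced stop in word-final position, so it devoices to [k]. /wesugutibaerog/ → wesugutibaerok.

wesugutibaerok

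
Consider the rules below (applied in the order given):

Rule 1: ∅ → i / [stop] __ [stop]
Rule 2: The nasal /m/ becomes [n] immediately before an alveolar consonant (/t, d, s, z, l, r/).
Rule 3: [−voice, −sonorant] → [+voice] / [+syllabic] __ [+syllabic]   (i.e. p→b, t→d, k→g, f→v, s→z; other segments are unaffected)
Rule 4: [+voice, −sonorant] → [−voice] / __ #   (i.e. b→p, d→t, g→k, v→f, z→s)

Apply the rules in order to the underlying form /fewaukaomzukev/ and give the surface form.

Rule 1 (stop-cluster i-epenthesis): no segment meets the environment; /fewaukaomzukev/ is unchanged.
Rule 2 (nasal place assimilation): /m/ precedes the alveolar consonant /z/, so it assimilates in place to [n]. /fewaukaomzukev/ → fewaukaonzukev.
Rule 3 (intervocalic voicing): /k/ is a voiceless obstruent between vowels /u/ and /a/, so it voices to [g]. /k/ is a voiceless obstruent between vowels /u/ and /e/, so it voices to [g]. /fewaukaonzukev/ → fewaugaonzugev.
Rule 4 (final devoicing): /v/ is a voiced obstruent in word-final position, so it devoices to [f]. /fewaugaonzugev/ → fewaugaonzugef.

fewaugaonzugef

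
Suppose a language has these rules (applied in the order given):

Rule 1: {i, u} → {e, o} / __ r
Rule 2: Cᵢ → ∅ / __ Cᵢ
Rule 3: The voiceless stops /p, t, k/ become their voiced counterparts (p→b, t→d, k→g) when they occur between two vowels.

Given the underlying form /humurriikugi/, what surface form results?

Rule 1 (pre-rhotic lowering): /u/ is a high vowel immediately before /r/, so it lowers to [o]. /humurriikugi/ → humorriikugi.
Rule 2 (degemination): /rr/ is a geminate; the first /r/ deletes. /humorriikugi/ → humoriikugi.
Rule 3 (intervocalic voicing): /k/ is a voiceless stop between vowels /i/ and /u/, so it voices to [g]. /humoriikugi/ → humoriigugi.

humoriigugi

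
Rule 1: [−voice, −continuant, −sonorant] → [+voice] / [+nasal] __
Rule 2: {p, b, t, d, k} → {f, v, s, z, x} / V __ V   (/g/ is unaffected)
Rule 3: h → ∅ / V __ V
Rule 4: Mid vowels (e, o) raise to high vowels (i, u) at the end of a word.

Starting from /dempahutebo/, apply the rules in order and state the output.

dembausevu

Rule 1 (post-nasal voicing): /p/ is a voiceless stop immediately after the nasal /m/, so it voices to [b]. /dempahutebo/ → dembahutebo.
Rule 2 (intervocalic spirantization): /t/ is a stop between vowels /u/ and /e/, so it spirantizes to the fricative [s]. /b/ is a stop between vowels /e/ and /o/, so it spirantizes to the fricative [v]. /dembahutebo/ → dembahusevo.
Rule 3 (intervocalic h-deletion): /h/ occurs between vowels /a/ and /u/, so it deletes. /dembahusevo/ → dembausevo.
Rule 4 (final vowel raising): /o/ is a mid vowel in word-final position, so it raises to [u]. /dembausevo/ → dembausevu.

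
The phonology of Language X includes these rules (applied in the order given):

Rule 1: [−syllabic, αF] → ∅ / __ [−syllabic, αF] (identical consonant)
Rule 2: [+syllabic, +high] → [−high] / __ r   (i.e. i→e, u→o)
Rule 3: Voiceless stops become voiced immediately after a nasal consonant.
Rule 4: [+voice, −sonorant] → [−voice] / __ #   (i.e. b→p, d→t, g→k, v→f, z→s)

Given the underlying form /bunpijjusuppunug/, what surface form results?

bunbijusupunuk

Rule 1 (degemination): /jj/ is a geminate; the first /j/ deletes. /pp/ is a geminate; the first /p/ deletes. /bunpijjusuppunug/ → bunpijusupunug.
Rule 2 (pre-rhotic lowering): no segment meets the environment; /bunpijusupunug/ is unchanged.
Rule 3 (post-nasal voicing): /p/ is a voiceless stop immediately after the nasal /n/, so it voices to [b]. /bunpijusupunug/ → bunbijusupunug.
Rule 4 (final devoicing): /g/ is a voiced obstruent in word-final position, so it devoices to [k]. /bunbijusupunug/ → bunbijusupunuk.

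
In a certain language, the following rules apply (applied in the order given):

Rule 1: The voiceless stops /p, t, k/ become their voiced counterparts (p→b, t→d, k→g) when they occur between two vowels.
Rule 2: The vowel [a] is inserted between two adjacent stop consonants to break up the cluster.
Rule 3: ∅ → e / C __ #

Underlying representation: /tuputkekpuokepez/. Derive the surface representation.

Rule 1 (intervocalic voicing): /p/ is a voiceless stop between vowels /u/ and /u/, so it voices to [b]. /k/ is a voiceless stop between vowels /o/ and /e/, so it voices to [g]. /p/ is a voiceless stop between vowels /e/ and /e/, so it voices to [b]. /tuputkekpuokepez/ → tubutkekpuogebez.
Rule 2 (stop-cluster a-epenthesis): /t/ and /k/ form a stop–stop cluster, so [a] is inserted between them. /k/ and /p/ form a stop–stop cluster, so [a] is inserted between them. /tubutkekpuogebez/ → tubutakekapuogebez.
Rule 3 (final e-epenthesis): the form ends in the consonant /z/, so [e] is inserted word-finally. /tubutakekapuogebez/ → tubutakekapuogebeze.

tubutakekapuogebeze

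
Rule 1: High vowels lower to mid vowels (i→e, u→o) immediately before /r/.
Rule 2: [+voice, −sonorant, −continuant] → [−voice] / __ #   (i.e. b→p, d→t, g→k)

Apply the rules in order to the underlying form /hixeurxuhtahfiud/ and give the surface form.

hixeorxuhtahfiut

Rule 1 (pre-rhotic lowering): /u/ is a high vowel immediately before /r/, so it lowers to [o]. /hixeurxuhtahfiud/ → hixeorxuhtahfiud.
Rule 2 (final devoicing): /d/ is a voiced stop in word-final position, so it devoices to [t]. /hixeorxuhtahfiud/ → hixeorxuhtahfiut.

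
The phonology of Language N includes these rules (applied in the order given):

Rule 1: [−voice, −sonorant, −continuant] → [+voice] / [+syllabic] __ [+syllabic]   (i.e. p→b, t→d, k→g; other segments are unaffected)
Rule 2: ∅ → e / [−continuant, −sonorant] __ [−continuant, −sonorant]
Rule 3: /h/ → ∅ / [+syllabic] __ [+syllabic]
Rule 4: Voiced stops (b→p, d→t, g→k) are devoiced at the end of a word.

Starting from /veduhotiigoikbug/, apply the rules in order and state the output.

veduodiigoikebuk

Rule 1 (intervocalic voicing): /t/ is a voiceless stop between vowels /o/ and /i/, so it voices to [d]. /veduhotiigoikbug/ → veduhodiigoikbug.
Rule 2 (stop-cluster e-epenthesis): /k/ and /b/ form a stop–stop cluster, so [e] is inserted between them. /veduhodiigoikbug/ → veduhodiigoikebug.
Rule 3 (intervocalic h-deletion): /h/ occurs between vowels /u/ and /o/, so it deletes. /veduhodiigoikebug/ → veduodiigoikebug.
Rule 4 (final devoicing): /g/ is a voiced stop in word-final position, so it devoices to [k]. /veduodiigoikebug/ → veduodiigoikebuk.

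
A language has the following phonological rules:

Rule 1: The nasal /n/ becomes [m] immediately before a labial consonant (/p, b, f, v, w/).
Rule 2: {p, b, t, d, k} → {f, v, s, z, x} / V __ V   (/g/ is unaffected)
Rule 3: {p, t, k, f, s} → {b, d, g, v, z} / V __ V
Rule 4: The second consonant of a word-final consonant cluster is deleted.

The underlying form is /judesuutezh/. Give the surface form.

Rule 1 (nasal place assimilation): no segment meets the environment; /judesuutezh/ is unchanged.
Rule 2 (intervocalic spirantization): /d/ is a stop between vowels /u/ and /e/, so it spirantizes to the fricative [z]. /t/ is a stop between vowels /u/ and /e/, so it spirantizes to the fricative [s]. /judesuutezh/ → juzesuusezh.
Rule 3 (intervocalic voicing): /s/ is a voiceless obstruent between vowels /e/ and /u/, so it voices to [z]. /s/ is a voiceless obstruent between vowels /u/ and /e/, so it voices to [z]. /juzesuusezh/ → juzezuuzezh.
Rule 4 (final cluster simplification): /h/ is the second consonant of a word-final cluster /zh/, so it deletes. /juzezuuzezh/ → juzezuuzez.

juzezuuzez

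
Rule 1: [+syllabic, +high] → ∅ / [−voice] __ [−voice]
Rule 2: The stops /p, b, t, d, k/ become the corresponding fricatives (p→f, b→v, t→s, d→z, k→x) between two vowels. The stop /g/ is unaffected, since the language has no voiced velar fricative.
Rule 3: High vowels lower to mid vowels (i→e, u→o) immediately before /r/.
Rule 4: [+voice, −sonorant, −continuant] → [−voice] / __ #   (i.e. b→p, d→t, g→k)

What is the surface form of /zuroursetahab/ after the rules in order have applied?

zoroorsesahap

Rule 1 (high vowel syncope): no segment meets the environment; /zuroursetahab/ is unchanged.
Rule 2 (intervocalic spirantization): /t/ is a stop between vowels /e/ and /a/, so it spirantizes to the fricative [s]. /zuroursetahab/ → zuroursesahab.
Rule 3 (pre-rhotic lowering): /u/ is a high vowel immediately before /r/, so it lowers to [o]. /u/ is a high vowel immediately before /r/, so it lowers to [o]. /zuroursesahab/ → zoroorsesahab.
Rule 4 (final devoicing): /b/ is a voiced stop in word-final position, so it devoices to [p]. /zoroorsesahab/ → zoroorsesahap.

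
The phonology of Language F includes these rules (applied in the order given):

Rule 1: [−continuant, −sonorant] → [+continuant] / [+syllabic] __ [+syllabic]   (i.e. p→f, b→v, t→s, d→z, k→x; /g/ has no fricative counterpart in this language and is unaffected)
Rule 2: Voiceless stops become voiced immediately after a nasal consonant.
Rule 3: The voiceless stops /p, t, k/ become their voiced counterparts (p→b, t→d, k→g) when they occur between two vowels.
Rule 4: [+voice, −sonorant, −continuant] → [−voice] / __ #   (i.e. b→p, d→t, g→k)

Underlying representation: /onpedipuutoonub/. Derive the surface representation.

Rule 1 (intervocalic spirantization): /d/ is a stop between vowels /e/ and /i/, so it spirantizes to the fricative [z]. /p/ is a stop between vowels /i/ and /u/, so it spirantizes to the fricative [f]. /t/ is a stop between vowels /u/ and /o/, so it spirantizes to the fricative [s]. /onpedipuutoonub/ → onpezifuusoonub.
Rule 2 (post-nasal voicing): /p/ is a voiceless stop immediately after the nasal /n/, so it voices to [b]. /onpezifuusoonub/ → onbezifuusoonub.
Rule 3 (intervocalic voicing): no segment meets the environment; /onbezifuusoonub/ is unchanged.
Rule 4 (final devoicing): /b/ is a voiced stop in word-final position, so it devoices to [p]. /onbezifuusoonub/ → onbezifuusoonup.

onbezifuusoonup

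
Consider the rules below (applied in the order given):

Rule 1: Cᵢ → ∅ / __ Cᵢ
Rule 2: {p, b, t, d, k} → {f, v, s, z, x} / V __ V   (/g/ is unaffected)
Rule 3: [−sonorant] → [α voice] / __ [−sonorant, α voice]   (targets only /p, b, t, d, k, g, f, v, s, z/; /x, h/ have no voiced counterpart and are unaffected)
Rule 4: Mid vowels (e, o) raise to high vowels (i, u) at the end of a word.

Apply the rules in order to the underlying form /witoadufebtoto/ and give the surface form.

Rule 1 (degemination): no segment meets the environment; /witoadufebtoto/ is unchanged.
Rule 2 (intervocalic spirantization): /t/ is a stop between vowels /i/ and /o/, so it spirantizes to the fricative [s]. /d/ is a stop between vowels /a/ and /u/, so it spirantizes to the fricative [z]. /t/ is a stop between vowels /o/ and /o/, so it spirantizes to the fricative [s]. /witoadufebtoto/ → wisoazufebtoso.
Rule 3 (regressive voicing assimilation): /b/ precedes the voiceless obstruent /t/, so it devoices to [p] by assimilation. /wisoazufebtoso/ → wisoazufeptoso.
Rule 4 (final vowel raising): /o/ is a mid vowel in word-final position, so it raises to [u]. /wisoazufeptoso/ → wisoazufeptosu.

wisoazufeptosu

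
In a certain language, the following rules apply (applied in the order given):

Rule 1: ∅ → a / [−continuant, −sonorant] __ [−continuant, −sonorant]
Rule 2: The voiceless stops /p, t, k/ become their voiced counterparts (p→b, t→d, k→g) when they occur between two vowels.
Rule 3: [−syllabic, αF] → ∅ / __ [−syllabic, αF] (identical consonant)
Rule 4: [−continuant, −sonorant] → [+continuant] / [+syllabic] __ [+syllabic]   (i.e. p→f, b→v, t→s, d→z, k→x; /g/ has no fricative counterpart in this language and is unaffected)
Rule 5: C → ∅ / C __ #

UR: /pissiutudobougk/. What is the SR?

Rule 1 (stop-cluster a-epenthesis): /g/ and /k/ form a stop–stop cluster, so [a] is inserted between them. /pissiutudobougk/ → pissiutudobougak.
Rule 2 (intervocalic voicing): /t/ is a voiceless stop between vowels /u/ and /u/, so it voices to [d]. /pissiutudobougak/ → pissiududobougak.
Rule 3 (degemination): /ss/ is a geminate; the first /s/ deletes. /pissiududobougak/ → pisiududobougak.
Rule 4 (intervocalic spirantization): /d/ is a stop between vowels /u/ and /u/, so it spirantizes to the fricative [z]. /d/ is a stop between vowels /u/ and /o/, so it spirantizes to the fricative [z]. /b/ is a stop between vowels /o/ and /o/, so it spirantizes to the fricative [v]. /pisiududobougak/ → pisiuzuzovougak.
Rule 5 (final cluster simplification): no segment meets the environment; /pisiuzuzovougak/ is unchanged.

pisiuzuzovougak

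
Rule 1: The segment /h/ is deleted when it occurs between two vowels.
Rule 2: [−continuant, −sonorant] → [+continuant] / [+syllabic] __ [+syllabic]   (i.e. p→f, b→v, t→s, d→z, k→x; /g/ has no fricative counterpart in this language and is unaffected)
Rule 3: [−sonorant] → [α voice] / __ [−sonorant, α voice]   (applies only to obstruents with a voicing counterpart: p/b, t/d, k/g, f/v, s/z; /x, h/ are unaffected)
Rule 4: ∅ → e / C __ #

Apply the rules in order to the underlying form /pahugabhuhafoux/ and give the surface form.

paugaphuafouxe

Rule 1 (intervocalic h-deletion): /h/ occurs between vowels /a/ and /u/, so it deletes. /h/ occurs between vowels /u/ and /a/, so it deletes. /pahugabhuhafoux/ → paugabhuafoux.
Rule 2 (intervocalic spirantization): no segment meets the environment; /paugabhuafoux/ is unchanged.
Rule 3 (regressive voicing assimilation): /b/ precedes the voiceless obstruent /h/, so it devoices to [p] by assimilation. /paugabhuafoux/ → paugaphuafoux.
Rule 4 (final e-epenthesis): the form ends in the consonant /x/, so [e] is inserted word-finally. /paugaphuafoux/ → paugaphuafouxe.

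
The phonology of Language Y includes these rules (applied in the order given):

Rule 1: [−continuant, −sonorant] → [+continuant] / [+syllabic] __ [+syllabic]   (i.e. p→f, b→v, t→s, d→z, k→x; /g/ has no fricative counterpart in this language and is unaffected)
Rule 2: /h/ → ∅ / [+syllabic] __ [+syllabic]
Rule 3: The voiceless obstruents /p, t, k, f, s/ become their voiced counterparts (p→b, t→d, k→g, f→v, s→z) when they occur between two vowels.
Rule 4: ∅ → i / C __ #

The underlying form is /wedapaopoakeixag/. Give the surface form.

wezavaovoaxeixagi

Rule 1 (intervocalic spirantization): /d/ is a stop between vowels /e/ and /a/, so it spirantizes to the fricative [z]. /p/ is a stop between vowels /a/ and /a/, so it spirantizes to the fricative [f]. /p/ is a stop between vowels /o/ and /o/, so it spirantizes to the fricative [f]. /k/ is a stop between vowels /a/ and /e/, so it spirantizes to the fricative [x]. /wedapaopoakeixag/ → wezafaofoaxeixag.
Rule 2 (intervocalic h-deletion): no segment meets the environment; /wezafaofoaxeixag/ is unchanged.
Rule 3 (intervocalic voicing): /f/ is a voiceless obstruent between vowels /a/ and /a/, so it voices to [v]. /f/ is a voiceless obstruent between vowels /o/ and /o/, so it voices to [v]. /wezafaofoaxeixag/ → wezavaovoaxeixag.
Rule 4 (final i-epenthesis): the form ends in the consonant /g/, so [i] is inserted word-finally. /wezavaovoaxeixag/ → wezavaovoaxeixagi.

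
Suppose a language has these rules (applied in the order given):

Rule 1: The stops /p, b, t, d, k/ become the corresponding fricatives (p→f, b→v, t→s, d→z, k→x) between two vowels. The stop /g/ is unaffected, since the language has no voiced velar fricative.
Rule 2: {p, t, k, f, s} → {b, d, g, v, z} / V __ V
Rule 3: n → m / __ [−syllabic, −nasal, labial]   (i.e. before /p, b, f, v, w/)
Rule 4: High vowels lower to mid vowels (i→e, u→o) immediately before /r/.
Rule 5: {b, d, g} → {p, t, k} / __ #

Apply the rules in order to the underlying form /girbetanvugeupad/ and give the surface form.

gerbezamvugeuvat

Rule 1 (intervocalic spirantization): /t/ is a stop between vowels /e/ and /a/, so it spirantizes to the fricative [s]. /p/ is a stop between vowels /u/ and /a/, so it spirantizes to the fricative [f]. /girbetanvugeupad/ → girbesanvugeufad.
Rule 2 (intervocalic voicing): /s/ is a voiceless obstruent between vowels /e/ and /a/, so it voices to [z]. /f/ is a voiceless obstruent between vowels /u/ and /a/, so it voices to [v]. /girbesanvugeufad/ → girbezanvugeuvad.
Rule 3 (nasal place assimilation): /n/ precedes the labial consonant /v/, so it assimilates in place to [m]. /girbezanvugeuvad/ → girbezamvugeuvad.
Rule 4 (pre-rhotic lowering): /i/ is a high vowel immediately before /r/, so it lowers to [e]. /girbezamvugeuvad/ → gerbezamvugeuvad.
Rule 5 (final devoicing): /d/ is a voiced stop in word-final position, so it devoices to [t]. /gerbezamvugeuvad/ → gerbezamvugeuvat.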